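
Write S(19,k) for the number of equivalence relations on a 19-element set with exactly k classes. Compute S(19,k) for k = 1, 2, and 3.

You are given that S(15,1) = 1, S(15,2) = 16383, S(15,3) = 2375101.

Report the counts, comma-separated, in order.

1, 262143, 193448101

r16: T_16,1=1×1+0=1; T_16,2=2×16383+1=32767; T_16,3=3×2375101+16383=7141686
r17: T_17,1=1×1+0=1; T_17,2=2×32767+1=65535; T_17,3=3×7141686+32767=21457825
r18: T_18,1=1×1+0=1; T_18,2=2×65535+1=131071; T_18,3=3×21457825+65535=64439010
r19: T_19,1=1×1+0=1; T_19,2=2×131071+1=262143; T_19,3=3×64439010+131071=193448101
Read S(19,1) = 1, S(19,2) = 262143, S(19,3) = 193448101.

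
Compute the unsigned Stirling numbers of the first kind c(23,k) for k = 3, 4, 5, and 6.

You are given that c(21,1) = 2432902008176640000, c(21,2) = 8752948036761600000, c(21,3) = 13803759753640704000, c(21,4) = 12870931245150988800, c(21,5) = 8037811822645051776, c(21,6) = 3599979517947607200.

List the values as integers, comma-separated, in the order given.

6756146673770930688000, 6548684852703068697600, 4280722865357147142912, 2021687376910682741568

i=22: T(22,2)=2432902008176640000+21·8752948036761600000=186244810780170240000 | T(22,3)=8752948036761600000+21·13803759753640704000=298631902863216384000 | T(22,4)=13803759753640704000+21·12870931245150988800=284093315901811468800 | T(22,5)=12870931245150988800+21·8037811822645051776=181664979520697076096 | T(22,6)=8037811822645051776+21·3599979517947607200=83637381699544802976
i=23: T(23,3)=186244810780170240000+22·298631902863216384000=6756146673770930688000 | T(23,4)=298631902863216384000+22·284093315901811468800=6548684852703068697600 | T(23,5)=284093315901811468800+22·181664979520697076096=4280722865357147142912 | T(23,6)=181664979520697076096+22·83637381699544802976=2021687376910682741568
Read c(23,3) = 6756146673770930688000, c(23,4) = 6548684852703068697600, c(23,5) = 4280722865357147142912, c(23,6) = 2021687376910682741568.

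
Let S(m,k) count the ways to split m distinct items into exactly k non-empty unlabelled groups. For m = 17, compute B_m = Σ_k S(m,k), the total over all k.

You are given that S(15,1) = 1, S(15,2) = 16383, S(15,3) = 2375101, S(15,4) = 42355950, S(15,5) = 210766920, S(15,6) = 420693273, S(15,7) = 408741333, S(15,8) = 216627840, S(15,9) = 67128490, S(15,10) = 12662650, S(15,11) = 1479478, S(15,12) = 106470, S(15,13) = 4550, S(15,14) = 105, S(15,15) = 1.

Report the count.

row 16: T[16][1]=1·1+0=1  T[16][2]=2·16383+1=32767  T[16][3]=3·2375101+16383=7141686  T[16][4]=4·42355950+2375101=171798901  T[16][5]=5·210766920+42355950=1096190550  T[16][6]=6·420693273+210766920=2734926558  T[16][7]=7·408741333+420693273=3281882604  T[16][8]=8·216627840+408741333=2141764053  T[16][9]=9·67128490+216627840=820784250  T[16][10]=10·12662650+67128490=193754990  T[16][11]=11·1479478+12662650=28936908  T[16][12]=12·106470+1479478=2757118  T[16][13]=13·4550+106470=165620  T[16][14]=14·105+4550=6020  T[16][15]=15·1+105=120  T[16][16]=16·0+1=1
row 17: T[17][1]=1·1+0=1  T[17][2]=2·32767+1=65535  T[17][3]=3·7141686+32767=21457825  T[17][4]=4·171798901+7141686=694337290  T[17][5]=5·1096190550+171798901=5652751651  T[17][6]=6·2734926558+1096190550=17505749898  T[17][7]=7·3281882604+2734926558=25708104786  T[17][8]=8·2141764053+3281882604=20415995028  T[17][9]=9·820784250+2141764053=9528822303  T[17][10]=10·193754990+820784250=2758334150  T[17][11]=11·28936908+193754990=512060978  T[17][12]=12·2757118+28936908=62022324  T[17][13]=13·165620+2757118=4910178  T[17][14]=14·6020+165620=249900  T[17][15]=15·120+6020=7820  T[17][16]=16·1+120=136  T[17][17]=17·0+1=1
B_17 = ΣS(17,k) = 1+65535+21457825+694337290+5652751651+17505749898+25708104786+20415995028+9528822303+2758334150+512060978+62022324+4910178+249900+7820+136+1 = 82864869804

82864869804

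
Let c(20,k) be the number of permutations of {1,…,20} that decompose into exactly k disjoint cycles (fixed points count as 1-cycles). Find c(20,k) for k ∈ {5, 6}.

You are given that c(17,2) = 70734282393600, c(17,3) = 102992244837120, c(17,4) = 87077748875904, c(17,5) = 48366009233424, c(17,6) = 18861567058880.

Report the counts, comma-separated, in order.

371384787345228000, 161429736530118960

row 18: T[18][3]=17·102992244837120+70734282393600=1821602444624640  T[18][4]=17·87077748875904+102992244837120=1583313975727488  T[18][5]=17·48366009233424+87077748875904=909299905844112  T[18][6]=17·18861567058880+48366009233424=369012649234384
row 19: T[19][4]=18·1583313975727488+1821602444624640=30321254007719424  T[19][5]=18·909299905844112+1583313975727488=17950712280921504  T[19][6]=18·369012649234384+909299905844112=7551527592063024
row 20: T[20][5]=19·17950712280921504+30321254007719424=371384787345228000  T[20][6]=19·7551527592063024+17950712280921504=161429736530118960
Read c(20,5) = 371384787345228000, c(20,6) = 161429736530118960.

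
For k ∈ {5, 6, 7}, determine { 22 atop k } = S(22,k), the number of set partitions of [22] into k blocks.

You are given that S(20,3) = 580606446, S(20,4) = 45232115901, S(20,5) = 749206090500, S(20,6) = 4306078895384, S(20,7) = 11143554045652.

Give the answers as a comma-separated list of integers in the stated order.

19137821912055, 163305339345225, 602762379967440

i=21: T(21,4)=580606446+4·45232115901=181509070050 | T(21,5)=45232115901+5·749206090500=3791262568401 | T(21,6)=749206090500+6·4306078895384=26585679462804 | T(21,7)=4306078895384+7·11143554045652=82310957214948
i=22: T(22,5)=181509070050+5·3791262568401=19137821912055 | T(22,6)=3791262568401+6·26585679462804=163305339345225 | T(22,7)=26585679462804+7·82310957214948=602762379967440
Read S(22,5) = 19137821912055, S(22,6) = 163305339345225, S(22,7) = 602762379967440.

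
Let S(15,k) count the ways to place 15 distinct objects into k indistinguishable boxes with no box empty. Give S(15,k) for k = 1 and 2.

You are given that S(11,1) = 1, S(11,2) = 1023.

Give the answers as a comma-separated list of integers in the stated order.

1, 16383

i=12: T(12,1)=0+1·1=1 | T(12,2)=1+2·1023=2047
i=13: T(13,1)=0+1·1=1 | T(13,2)=1+2·2047=4095
i=14: T(14,1)=0+1·1=1 | T(14,2)=1+2·4095=8191
i=15: T(15,1)=0+1·1=1 | T(15,2)=1+2·8191=16383
Read S(15,1) = 1, S(15,2) = 16383.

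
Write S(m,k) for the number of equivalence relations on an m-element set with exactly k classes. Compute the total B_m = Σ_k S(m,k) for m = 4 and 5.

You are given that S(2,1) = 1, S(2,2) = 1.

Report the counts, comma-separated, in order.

@3  (3,1):1·1+0→1, (3,2):1·2+1→3, (3,3):0·3+1→1
@4  (4,1):1·1+0→1, (4,2):3·2+1→7, (4,3):1·3+3→6, (4,4):0·4+1→1
@5  (5,1):1·1+0→1, (5,2):7·2+1→15, (5,3):6·3+7→25, (5,4):1·4+6→10, (5,5):0·5+1→1
B_4 = ΣS(4,k) = 1+7+6+1 = 15
B_5 = ΣS(5,k) = 1+15+25+10+1 = 52

15, 52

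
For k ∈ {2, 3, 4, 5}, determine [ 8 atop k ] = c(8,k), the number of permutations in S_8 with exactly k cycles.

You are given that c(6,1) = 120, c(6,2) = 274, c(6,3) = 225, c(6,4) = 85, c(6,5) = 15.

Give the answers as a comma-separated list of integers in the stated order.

13068, 13132, 6769, 1960

[7] T[7,1]:6*120+0=720 · T[7,2]:6*274+120=1764 · T[7,3]:6*225+274=1624 · T[7,4]:6*85+225=735 · T[7,5]:6*15+85=175
[8] T[8,2]:7*1764+720=13068 · T[8,3]:7*1624+1764=13132 · T[8,4]:7*735+1624=6769 · T[8,5]:7*175+735=1960
Read c(8,2) = 13068, c(8,3) = 13132, c(8,4) = 6769, c(8,5) = 1960.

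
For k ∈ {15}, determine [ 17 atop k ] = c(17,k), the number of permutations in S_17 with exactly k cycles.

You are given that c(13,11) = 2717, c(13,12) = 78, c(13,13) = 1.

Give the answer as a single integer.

r14: T_14,12=13×78+2717=3731; T_14,13=13×1+78=91; T_14,14=13×0+1=1
r15: T_15,13=14×91+3731=5005; T_15,14=14×1+91=105; T_15,15=14×0+1=1
r16: T_16,14=15×105+5005=6580; T_16,15=15×1+105=120
r17: T_17,15=16×120+6580=8500
Read c(17,15) = 8500.

8500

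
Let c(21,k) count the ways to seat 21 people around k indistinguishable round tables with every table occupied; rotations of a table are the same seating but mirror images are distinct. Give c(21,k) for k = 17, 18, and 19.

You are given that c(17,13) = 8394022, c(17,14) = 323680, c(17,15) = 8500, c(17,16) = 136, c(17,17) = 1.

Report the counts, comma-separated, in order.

53327946, 1256850, 20615

@18  (18,14):323680·17+8394022→13896582, (18,15):8500·17+323680→468180, (18,16):136·17+8500→10812, (18,17):1·17+136→153, (18,18):0·17+1→1
@19  (19,15):468180·18+13896582→22323822, (19,16):10812·18+468180→662796, (19,17):153·18+10812→13566, (19,18):1·18+153→171, (19,19):0·18+1→1
@20  (20,16):662796·19+22323822→34916946, (20,17):13566·19+662796→920550, (20,18):171·19+13566→16815, (20,19):1·19+171→190
@21  (21,17):920550·20+34916946→53327946, (21,18):16815·20+920550→1256850, (21,19):190·20+16815→20615
Read c(21,17) = 53327946, c(21,18) = 1256850, c(21,19) = 20615.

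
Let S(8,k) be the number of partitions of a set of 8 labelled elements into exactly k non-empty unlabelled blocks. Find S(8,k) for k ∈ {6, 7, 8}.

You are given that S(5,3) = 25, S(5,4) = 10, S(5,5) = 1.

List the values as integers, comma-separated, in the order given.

266, 28, 1

@6  (6,4):10·4+25→65, (6,5):1·5+10→15, (6,6):0·6+1→1
@7  (7,5):15·5+65→140, (7,6):1·6+15→21, (7,7):0·7+1→1
@8  (8,6):21·6+140→266, (8,7):1·7+21→28, (8,8):0·8+1→1
Read S(8,6) = 266, S(8,7) = 28, S(8,8) = 1.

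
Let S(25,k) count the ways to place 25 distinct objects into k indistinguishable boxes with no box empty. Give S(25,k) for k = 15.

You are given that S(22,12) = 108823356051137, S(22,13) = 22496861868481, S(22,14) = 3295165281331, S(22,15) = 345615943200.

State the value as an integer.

4299394655347200

r23: T_23,13=13×22496861868481+108823356051137=401282560341390; T_23,14=14×3295165281331+22496861868481=68629175807115; T_23,15=15×345615943200+3295165281331=8479404429331
r24: T_24,14=14×68629175807115+401282560341390=1362091021641000; T_24,15=15×8479404429331+68629175807115=195820242247080
r25: T_25,15=15×195820242247080+1362091021641000=4299394655347200
Read S(25,15) = 4299394655347200.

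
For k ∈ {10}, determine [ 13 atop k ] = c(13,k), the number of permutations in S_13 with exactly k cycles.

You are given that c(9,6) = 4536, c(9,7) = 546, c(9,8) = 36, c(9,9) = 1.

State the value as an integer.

55770

r10: T_10,7=9×546+4536=9450; T_10,8=9×36+546=870; T_10,9=9×1+36=45; T_10,10=9×0+1=1
r11: T_11,8=10×870+9450=18150; T_11,9=10×45+870=1320; T_11,10=10×1+45=55
r12: T_12,9=11×1320+18150=32670; T_12,10=11×55+1320=1925
r13: T_13,10=12×1925+32670=55770
Read c(13,10) = 55770.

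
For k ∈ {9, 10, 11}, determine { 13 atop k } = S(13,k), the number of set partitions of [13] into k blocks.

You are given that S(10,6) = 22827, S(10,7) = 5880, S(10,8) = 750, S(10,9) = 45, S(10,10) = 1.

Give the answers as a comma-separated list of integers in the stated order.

r11: T_11,7=7×5880+22827=63987; T_11,8=8×750+5880=11880; T_11,9=9×45+750=1155; T_11,10=10×1+45=55; T_11,11=11×0+1=1
r12: T_12,8=8×11880+63987=159027; T_12,9=9×1155+11880=22275; T_12,10=10×55+1155=1705; T_12,11=11×1+55=66
r13: T_13,9=9×22275+159027=359502; T_13,10=10×1705+22275=39325; T_13,11=11×66+1705=2431
Read S(13,9) = 359502, S(13,10) = 39325, S(13,11) = 2431.

359502, 39325, 2431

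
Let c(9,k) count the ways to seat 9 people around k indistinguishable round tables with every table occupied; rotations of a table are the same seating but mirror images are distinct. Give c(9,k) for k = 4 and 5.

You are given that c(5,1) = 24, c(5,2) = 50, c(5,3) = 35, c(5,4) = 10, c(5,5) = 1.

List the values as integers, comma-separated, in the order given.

67284, 22449

row 6: T[6][1]=5·24+0=120  T[6][2]=5·50+24=274  T[6][3]=5·35+50=225  T[6][4]=5·10+35=85  T[6][5]=5·1+10=15
row 7: T[7][2]=6·274+120=1764  T[7][3]=6·225+274=1624  T[7][4]=6·85+225=735  T[7][5]=6·15+85=175
row 8: T[8][3]=7·1624+1764=13132  T[8][4]=7·735+1624=6769  T[8][5]=7·175+735=1960
row 9: T[9][4]=8·6769+13132=67284  T[9][5]=8·1960+6769=22449
Read c(9,4) = 67284, c(9,5) = 22449.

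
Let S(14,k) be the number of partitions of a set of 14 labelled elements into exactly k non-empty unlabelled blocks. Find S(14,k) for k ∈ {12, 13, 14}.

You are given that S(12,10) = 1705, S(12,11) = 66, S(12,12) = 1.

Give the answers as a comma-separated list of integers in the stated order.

3367, 91, 1

i=13: T(13,11)=1705+11·66=2431 | T(13,12)=66+12·1=78 | T(13,13)=1+13·0=1
i=14: T(14,12)=2431+12·78=3367 | T(14,13)=78+13·1=91 | T(14,14)=1+14·0=1
Read S(14,12) = 3367, S(14,13) = 91, S(14,14) = 1.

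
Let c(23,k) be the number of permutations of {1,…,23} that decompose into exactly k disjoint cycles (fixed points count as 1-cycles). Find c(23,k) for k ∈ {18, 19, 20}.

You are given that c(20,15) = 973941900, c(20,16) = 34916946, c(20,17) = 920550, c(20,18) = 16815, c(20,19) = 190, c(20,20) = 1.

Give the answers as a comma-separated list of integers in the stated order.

4546047198, 116896626, 2240315

row 21: T[21][16]=20·34916946+973941900=1672280820  T[21][17]=20·920550+34916946=53327946  T[21][18]=20·16815+920550=1256850  T[21][19]=20·190+16815=20615  T[21][20]=20·1+190=210
row 22: T[22][17]=21·53327946+1672280820=2792167686  T[22][18]=21·1256850+53327946=79721796  T[22][19]=21·20615+1256850=1689765  T[22][20]=21·210+20615=25025
row 23: T[23][18]=22·79721796+2792167686=4546047198  T[23][19]=22·1689765+79721796=116896626  T[23][20]=22·25025+1689765=2240315
Read c(23,18) = 4546047198, c(23,19) = 116896626, c(23,20) = 2240315.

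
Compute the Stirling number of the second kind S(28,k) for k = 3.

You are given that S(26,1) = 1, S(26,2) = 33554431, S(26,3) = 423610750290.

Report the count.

r27: T_27,2=2×33554431+1=67108863; T_27,3=3×423610750290+33554431=1270865805301
r28: T_28,3=3×1270865805301+67108863=3812664524766
Read S(28,3) = 3812664524766.

3812664524766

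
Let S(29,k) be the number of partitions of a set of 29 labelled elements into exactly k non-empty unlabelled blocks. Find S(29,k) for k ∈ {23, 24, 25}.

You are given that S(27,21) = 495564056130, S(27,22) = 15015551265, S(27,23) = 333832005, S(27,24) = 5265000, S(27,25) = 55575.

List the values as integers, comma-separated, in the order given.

row 28: T[28][22]=22·15015551265+495564056130=825906183960  T[28][23]=23·333832005+15015551265=22693687380  T[28][24]=24·5265000+333832005=460192005  T[28][25]=25·55575+5265000=6654375
row 29: T[29][23]=23·22693687380+825906183960=1347860993700  T[29][24]=24·460192005+22693687380=33738295500  T[29][25]=25·6654375+460192005=626551380
Read S(29,23) = 1347860993700, S(29,24) = 33738295500, S(29,25) = 626551380.

1347860993700, 33738295500, 626551380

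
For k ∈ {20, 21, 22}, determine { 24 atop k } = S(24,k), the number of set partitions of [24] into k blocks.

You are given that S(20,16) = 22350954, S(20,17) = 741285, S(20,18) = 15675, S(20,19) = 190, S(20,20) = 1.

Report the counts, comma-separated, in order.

116972779, 2454606, 33902

r21: T_21,17=17×741285+22350954=34952799; T_21,18=18×15675+741285=1023435; T_21,19=19×190+15675=19285; T_21,20=20×1+190=210; T_21,21=21×0+1=1
r22: T_22,18=18×1023435+34952799=53374629; T_22,19=19×19285+1023435=1389850; T_22,20=20×210+19285=23485; T_22,21=21×1+210=231; T_22,22=22×0+1=1
r23: T_23,19=19×1389850+53374629=79781779; T_23,20=20×23485+1389850=1859550; T_23,21=21×231+23485=28336; T_23,22=22×1+231=253
r24: T_24,20=20×1859550+79781779=116972779; T_24,21=21×28336+1859550=2454606; T_24,22=22×253+28336=33902
Read S(24,20) = 116972779, S(24,21) = 2454606, S(24,22) = 33902.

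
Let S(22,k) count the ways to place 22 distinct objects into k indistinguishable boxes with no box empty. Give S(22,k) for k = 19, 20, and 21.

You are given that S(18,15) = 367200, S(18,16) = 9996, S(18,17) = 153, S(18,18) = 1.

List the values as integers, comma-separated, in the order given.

[19] T[19,16]:16*9996+367200=527136 · T[19,17]:17*153+9996=12597 · T[19,18]:18*1+153=171 · T[19,19]:19*0+1=1
[20] T[20,17]:17*12597+527136=741285 · T[20,18]:18*171+12597=15675 · T[20,19]:19*1+171=190 · T[20,20]:20*0+1=1
[21] T[21,18]:18*15675+741285=1023435 · T[21,19]:19*190+15675=19285 · T[21,20]:20*1+190=210 · T[21,21]:21*0+1=1
[22] T[22,19]:19*19285+1023435=1389850 · T[22,20]:20*210+19285=23485 · T[22,21]:21*1+210=231
Read S(22,19) = 1389850, S(22,20) = 23485, S(22,21) = 231.

1389850, 23485, 231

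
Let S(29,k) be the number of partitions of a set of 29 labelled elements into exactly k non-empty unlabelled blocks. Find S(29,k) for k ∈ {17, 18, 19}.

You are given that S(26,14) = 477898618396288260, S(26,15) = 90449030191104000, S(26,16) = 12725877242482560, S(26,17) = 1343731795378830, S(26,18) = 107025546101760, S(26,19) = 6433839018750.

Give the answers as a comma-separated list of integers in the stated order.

row 27: T[27][15]=15·90449030191104000+477898618396288260=1834634071262848260  T[27][16]=16·12725877242482560+90449030191104000=294063066070824960  T[27][17]=17·1343731795378830+12725877242482560=35569317763922670  T[27][18]=18·107025546101760+1343731795378830=3270191625210510  T[27][19]=19·6433839018750+107025546101760=229268487458010
row 28: T[28][16]=16·294063066070824960+1834634071262848260=6539643128396047620  T[28][17]=17·35569317763922670+294063066070824960=898741468057510350  T[28][18]=18·3270191625210510+35569317763922670=94432767017711850  T[28][19]=19·229268487458010+3270191625210510=7626292886912700
row 29: T[29][17]=17·898741468057510350+6539643128396047620=21818248085373723570  T[29][18]=18·94432767017711850+898741468057510350=2598531274376323650  T[29][19]=19·7626292886912700+94432767017711850=239332331869053150
Read S(29,17) = 21818248085373723570, S(29,18) = 2598531274376323650, S(29,19) = 239332331869053150.

21818248085373723570, 2598531274376323650, 239332331869053150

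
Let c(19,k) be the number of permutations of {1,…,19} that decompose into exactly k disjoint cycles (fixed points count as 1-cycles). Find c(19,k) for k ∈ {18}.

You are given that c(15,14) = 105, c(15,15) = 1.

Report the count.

[16] T[16,15]:15*1+105=120 · T[16,16]:15*0+1=1
[17] T[17,16]:16*1+120=136 · T[17,17]:16*0+1=1
[18] T[18,17]:17*1+136=153 · T[18,18]:17*0+1=1
[19] T[19,18]:18*1+153=171
Read c(19,18) = 171.

171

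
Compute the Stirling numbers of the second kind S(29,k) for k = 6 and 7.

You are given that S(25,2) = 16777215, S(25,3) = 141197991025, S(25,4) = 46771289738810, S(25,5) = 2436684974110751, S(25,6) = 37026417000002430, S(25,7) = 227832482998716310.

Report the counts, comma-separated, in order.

@26  (26,3):141197991025·3+16777215→423610750290, (26,4):46771289738810·4+141197991025→187226356946265, (26,5):2436684974110751·5+46771289738810→12230196160292565, (26,6):37026417000002430·6+2436684974110751→224595186974125331, (26,7):227832482998716310·7+37026417000002430→1631853797991016600
@27  (27,4):187226356946265·4+423610750290→749329038535350, (27,5):12230196160292565·5+187226356946265→61338207158409090, (27,6):224595186974125331·6+12230196160292565→1359801318005044551, (27,7):1631853797991016600·7+224595186974125331→11647571772911241531
@28  (28,5):61338207158409090·5+749329038535350→307440364830580800, (28,6):1359801318005044551·6+61338207158409090→8220146115188676396, (28,7):11647571772911241531·7+1359801318005044551→82892803728383735268
@29  (29,6):8220146115188676396·6+307440364830580800→49628317055962639176, (29,7):82892803728383735268·7+8220146115188676396→588469772213874823272
Read S(29,6) = 49628317055962639176, S(29,7) = 588469772213874823272.

49628317055962639176, 588469772213874823272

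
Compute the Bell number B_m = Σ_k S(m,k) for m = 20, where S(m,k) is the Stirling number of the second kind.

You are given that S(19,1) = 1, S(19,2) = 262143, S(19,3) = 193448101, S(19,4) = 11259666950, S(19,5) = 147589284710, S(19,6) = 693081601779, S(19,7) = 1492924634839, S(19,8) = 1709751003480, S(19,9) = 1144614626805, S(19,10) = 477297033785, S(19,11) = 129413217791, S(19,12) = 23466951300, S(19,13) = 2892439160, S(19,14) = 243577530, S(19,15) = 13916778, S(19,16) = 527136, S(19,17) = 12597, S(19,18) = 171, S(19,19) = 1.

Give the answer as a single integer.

i=20: T(20,1)=0+1·1=1 | T(20,2)=1+2·262143=524287 | T(20,3)=262143+3·193448101=580606446 | T(20,4)=193448101+4·11259666950=45232115901 | T(20,5)=11259666950+5·147589284710=749206090500 | T(20,6)=147589284710+6·693081601779=4306078895384 | T(20,7)=693081601779+7·1492924634839=11143554045652 | T(20,8)=1492924634839+8·1709751003480=15170932662679 | T(20,9)=1709751003480+9·1144614626805=12011282644725 | T(20,10)=1144614626805+10·477297033785=5917584964655 | T(20,11)=477297033785+11·129413217791=1900842429486 | T(20,12)=129413217791+12·23466951300=411016633391 | T(20,13)=23466951300+13·2892439160=61068660380 | T(20,14)=2892439160+14·243577530=6302524580 | T(20,15)=243577530+15·13916778=452329200 | T(20,16)=13916778+16·527136=22350954 | T(20,17)=527136+17·12597=741285 | T(20,18)=12597+18·171=15675 | T(20,19)=171+19·1=190 | T(20,20)=1+20·0=1
B_20 = ΣS(20,k) = 1+524287+580606446+45232115901+749206090500+4306078895384+11143554045652+15170932662679+12011282644725+5917584964655+1900842429486+411016633391+61068660380+6302524580+452329200+22350954+741285+15675+190+1 = 51724158235372

51724158235372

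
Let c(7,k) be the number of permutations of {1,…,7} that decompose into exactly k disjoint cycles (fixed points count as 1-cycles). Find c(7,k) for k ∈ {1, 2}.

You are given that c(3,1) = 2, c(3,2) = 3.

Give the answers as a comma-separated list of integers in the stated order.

720, 1764

r4: T_4,1=3×2+0=6; T_4,2=3×3+2=11
r5: T_5,1=4×6+0=24; T_5,2=4×11+6=50
r6: T_6,1=5×24+0=120; T_6,2=5×50+24=274
r7: T_7,1=6×120+0=720; T_7,2=6×274+120=1764
Read c(7,1) = 720, c(7,2) = 1764.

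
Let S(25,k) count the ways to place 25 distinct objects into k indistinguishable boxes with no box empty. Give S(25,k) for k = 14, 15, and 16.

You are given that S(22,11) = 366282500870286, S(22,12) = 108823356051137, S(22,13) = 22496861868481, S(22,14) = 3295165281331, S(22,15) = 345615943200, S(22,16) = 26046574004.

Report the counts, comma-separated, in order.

25958110360896000, 4299394655347200, 526655161695960

row 23: T[23][12]=12·108823356051137+366282500870286=1672162773483930  T[23][13]=13·22496861868481+108823356051137=401282560341390  T[23][14]=14·3295165281331+22496861868481=68629175807115  T[23][15]=15·345615943200+3295165281331=8479404429331  T[23][16]=16·26046574004+345615943200=762361127264
row 24: T[24][13]=13·401282560341390+1672162773483930=6888836057922000  T[24][14]=14·68629175807115+401282560341390=1362091021641000  T[24][15]=15·8479404429331+68629175807115=195820242247080  T[24][16]=16·762361127264+8479404429331=20677182465555
row 25: T[25][14]=14·1362091021641000+6888836057922000=25958110360896000  T[25][15]=15·195820242247080+1362091021641000=4299394655347200  T[25][16]=16·20677182465555+195820242247080=526655161695960
Read S(25,14) = 25958110360896000, S(25,15) = 4299394655347200, S(25,16) = 526655161695960.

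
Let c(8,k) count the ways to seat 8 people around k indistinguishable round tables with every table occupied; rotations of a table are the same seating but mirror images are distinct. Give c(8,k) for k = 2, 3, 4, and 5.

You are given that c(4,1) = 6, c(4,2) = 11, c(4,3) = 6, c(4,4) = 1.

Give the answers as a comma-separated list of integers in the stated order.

13068, 13132, 6769, 1960

i=5: T(5,1)=0+4·6=24 | T(5,2)=6+4·11=50 | T(5,3)=11+4·6=35 | T(5,4)=6+4·1=10 | T(5,5)=1+4·0=1
i=6: T(6,1)=0+5·24=120 | T(6,2)=24+5·50=274 | T(6,3)=50+5·35=225 | T(6,4)=35+5·10=85 | T(6,5)=10+5·1=15
i=7: T(7,1)=0+6·120=720 | T(7,2)=120+6·274=1764 | T(7,3)=274+6·225=1624 | T(7,4)=225+6·85=735 | T(7,5)=85+6·15=175
i=8: T(8,2)=720+7·1764=13068 | T(8,3)=1764+7·1624=13132 | T(8,4)=1624+7·735=6769 | T(8,5)=735+7·175=1960
Read c(8,2) = 13068, c(8,3) = 13132, c(8,4) = 6769, c(8,5) = 1960.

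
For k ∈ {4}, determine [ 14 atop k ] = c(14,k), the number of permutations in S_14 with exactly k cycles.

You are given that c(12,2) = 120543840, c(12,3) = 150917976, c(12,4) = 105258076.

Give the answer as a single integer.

row 13: T[13][3]=12·150917976+120543840=1931559552  T[13][4]=12·105258076+150917976=1414014888
row 14: T[14][4]=13·1414014888+1931559552=20313753096
Read c(14,4) = 20313753096.

20313753096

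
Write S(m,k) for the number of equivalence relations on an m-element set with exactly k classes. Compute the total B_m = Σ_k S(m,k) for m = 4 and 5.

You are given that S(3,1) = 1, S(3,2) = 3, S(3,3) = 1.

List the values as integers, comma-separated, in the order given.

15, 52

row 4: T[4][1]=1·1+0=1  T[4][2]=2·3+1=7  T[4][3]=3·1+3=6  T[4][4]=4·0+1=1
row 5: T[5][1]=1·1+0=1  T[5][2]=2·7+1=15  T[5][3]=3·6+7=25  T[5][4]=4·1+6=10  T[5][5]=5·0+1=1
B_4 = ΣS(4,k) = 1+7+6+1 = 15
B_5 = ΣS(5,k) = 1+15+25+10+1 = 52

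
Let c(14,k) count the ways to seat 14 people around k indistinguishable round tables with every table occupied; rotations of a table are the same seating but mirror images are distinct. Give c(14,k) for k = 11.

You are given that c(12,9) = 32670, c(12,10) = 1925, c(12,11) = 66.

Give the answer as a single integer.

91091

row 13: T[13][10]=12·1925+32670=55770  T[13][11]=12·66+1925=2717
row 14: T[14][11]=13·2717+55770=91091
Read c(14,11) = 91091.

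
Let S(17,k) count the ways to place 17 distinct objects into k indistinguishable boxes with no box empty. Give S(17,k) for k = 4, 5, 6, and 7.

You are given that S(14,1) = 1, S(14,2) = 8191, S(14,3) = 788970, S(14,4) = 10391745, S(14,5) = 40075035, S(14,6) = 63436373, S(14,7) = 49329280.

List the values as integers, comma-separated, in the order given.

row 15: T[15][2]=2·8191+1=16383  T[15][3]=3·788970+8191=2375101  T[15][4]=4·10391745+788970=42355950  T[15][5]=5·40075035+10391745=210766920  T[15][6]=6·63436373+40075035=420693273  T[15][7]=7·49329280+63436373=408741333
row 16: T[16][3]=3·2375101+16383=7141686  T[16][4]=4·42355950+2375101=171798901  T[16][5]=5·210766920+42355950=1096190550  T[16][6]=6·420693273+210766920=2734926558  T[16][7]=7·408741333+420693273=3281882604
row 17: T[17][4]=4·171798901+7141686=694337290  T[17][5]=5·1096190550+171798901=5652751651  T[17][6]=6·2734926558+1096190550=17505749898  T[17][7]=7·3281882604+2734926558=25708104786
Read S(17,4) = 694337290, S(17,5) = 5652751651, S(17,6) = 17505749898, S(17,7) = 25708104786.

694337290, 5652751651, 17505749898, 25708104786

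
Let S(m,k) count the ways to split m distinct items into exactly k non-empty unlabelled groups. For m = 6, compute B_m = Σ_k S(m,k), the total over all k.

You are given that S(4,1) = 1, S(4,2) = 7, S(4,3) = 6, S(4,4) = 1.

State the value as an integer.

[5] T[5,1]:1*1+0=1 · T[5,2]:2*7+1=15 · T[5,3]:3*6+7=25 · T[5,4]:4*1+6=10 · T[5,5]:5*0+1=1
[6] T[6,1]:1*1+0=1 · T[6,2]:2*15+1=31 · T[6,3]:3*25+15=90 · T[6,4]:4*10+25=65 · T[6,5]:5*1+10=15 · T[6,6]:6*0+1=1
B_6 = ΣS(6,k) = 1+31+90+65+15+1 = 203

203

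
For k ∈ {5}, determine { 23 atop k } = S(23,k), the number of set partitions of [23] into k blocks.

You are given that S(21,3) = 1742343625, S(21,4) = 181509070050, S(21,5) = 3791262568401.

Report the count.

96416888184100

r22: T_22,4=4×181509070050+1742343625=727778623825; T_22,5=5×3791262568401+181509070050=19137821912055
r23: T_23,5=5×19137821912055+727778623825=96416888184100
Read S(23,5) = 96416888184100.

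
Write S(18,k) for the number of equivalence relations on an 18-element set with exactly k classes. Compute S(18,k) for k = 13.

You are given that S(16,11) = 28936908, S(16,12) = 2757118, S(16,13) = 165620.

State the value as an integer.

[17] T[17,12]:12*2757118+28936908=62022324 · T[17,13]:13*165620+2757118=4910178
[18] T[18,13]:13*4910178+62022324=125854638
Read S(18,13) = 125854638.

125854638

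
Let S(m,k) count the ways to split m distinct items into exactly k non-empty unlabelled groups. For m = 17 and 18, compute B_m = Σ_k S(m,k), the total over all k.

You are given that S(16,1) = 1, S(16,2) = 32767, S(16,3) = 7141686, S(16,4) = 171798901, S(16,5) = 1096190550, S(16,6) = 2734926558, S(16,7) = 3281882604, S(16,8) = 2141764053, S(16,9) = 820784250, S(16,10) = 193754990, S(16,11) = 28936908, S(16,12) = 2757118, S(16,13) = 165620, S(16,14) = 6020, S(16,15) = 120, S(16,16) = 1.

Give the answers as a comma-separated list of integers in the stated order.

@17  (17,1):1·1+0→1, (17,2):32767·2+1→65535, (17,3):7141686·3+32767→21457825, (17,4):171798901·4+7141686→694337290, (17,5):1096190550·5+171798901→5652751651, (17,6):2734926558·6+1096190550→17505749898, (17,7):3281882604·7+2734926558→25708104786, (17,8):2141764053·8+3281882604→20415995028, (17,9):820784250·9+2141764053→9528822303, (17,10):193754990·10+820784250→2758334150, (17,11):28936908·11+193754990→512060978, (17,12):2757118·12+28936908→62022324, (17,13):165620·13+2757118→4910178, (17,14):6020·14+165620→249900, (17,15):120·15+6020→7820, (17,16):1·16+120→136, (17,17):0·17+1→1
@18  (18,1):1·1+0→1, (18,2):65535·2+1→131071, (18,3):21457825·3+65535→64439010, (18,4):694337290·4+21457825→2798806985, (18,5):5652751651·5+694337290→28958095545, (18,6):17505749898·6+5652751651→110687251039, (18,7):25708104786·7+17505749898→197462483400, (18,8):20415995028·8+25708104786→189036065010, (18,9):9528822303·9+20415995028→106175395755, (18,10):2758334150·10+9528822303→37112163803, (18,11):512060978·11+2758334150→8391004908, (18,12):62022324·12+512060978→1256328866, (18,13):4910178·13+62022324→125854638, (18,14):249900·14+4910178→8408778, (18,15):7820·15+249900→367200, (18,16):136·16+7820→9996, (18,17):1·17+136→153, (18,18):0·18+1→1
B_17 = ΣS(17,k) = 1+65535+21457825+694337290+5652751651+17505749898+25708104786+20415995028+9528822303+2758334150+512060978+62022324+4910178+249900+7820+136+1 = 82864869804
B_18 = ΣS(18,k) = 1+131071+64439010+2798806985+28958095545+110687251039+197462483400+189036065010+106175395755+37112163803+8391004908+1256328866+125854638+8408778+367200+9996+153+1 = 682076806159

82864869804, 682076806159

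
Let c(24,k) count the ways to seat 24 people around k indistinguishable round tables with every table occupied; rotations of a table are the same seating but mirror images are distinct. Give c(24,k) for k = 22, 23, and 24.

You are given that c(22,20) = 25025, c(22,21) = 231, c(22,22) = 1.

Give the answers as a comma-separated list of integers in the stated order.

35926, 276, 1

@23  (23,21):231·22+25025→30107, (23,22):1·22+231→253, (23,23):0·22+1→1
@24  (24,22):253·23+30107→35926, (24,23):1·23+253→276, (24,24):0·23+1→1
Read c(24,22) = 35926, c(24,23) = 276, c(24,24) = 1.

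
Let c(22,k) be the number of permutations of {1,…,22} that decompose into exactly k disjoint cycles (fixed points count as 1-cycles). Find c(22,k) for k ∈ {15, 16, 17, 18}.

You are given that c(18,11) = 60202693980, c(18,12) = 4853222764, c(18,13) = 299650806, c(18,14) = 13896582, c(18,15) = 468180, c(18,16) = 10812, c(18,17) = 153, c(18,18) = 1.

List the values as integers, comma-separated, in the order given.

1599718388730, 75289668850, 2792167686, 79721796

i=19: T(19,12)=60202693980+18·4853222764=147560703732 | T(19,13)=4853222764+18·299650806=10246937272 | T(19,14)=299650806+18·13896582=549789282 | T(19,15)=13896582+18·468180=22323822 | T(19,16)=468180+18·10812=662796 | T(19,17)=10812+18·153=13566 | T(19,18)=153+18·1=171
i=20: T(20,13)=147560703732+19·10246937272=342252511900 | T(20,14)=10246937272+19·549789282=20692933630 | T(20,15)=549789282+19·22323822=973941900 | T(20,16)=22323822+19·662796=34916946 | T(20,17)=662796+19·13566=920550 | T(20,18)=13566+19·171=16815
i=21: T(21,14)=342252511900+20·20692933630=756111184500 | T(21,15)=20692933630+20·973941900=40171771630 | T(21,16)=973941900+20·34916946=1672280820 | T(21,17)=34916946+20·920550=53327946 | T(21,18)=920550+20·16815=1256850
i=22: T(22,15)=756111184500+21·40171771630=1599718388730 | T(22,16)=40171771630+21·1672280820=75289668850 | T(22,17)=1672280820+21·53327946=2792167686 | T(22,18)=53327946+21·1256850=79721796
Read c(22,15) = 1599718388730, c(22,16) = 75289668850, c(22,17) = 2792167686, c(22,18) = 79721796.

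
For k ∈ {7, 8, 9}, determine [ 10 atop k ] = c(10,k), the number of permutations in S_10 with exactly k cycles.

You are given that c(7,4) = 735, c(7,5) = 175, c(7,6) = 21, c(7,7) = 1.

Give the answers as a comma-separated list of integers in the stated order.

r8: T_8,5=7×175+735=1960; T_8,6=7×21+175=322; T_8,7=7×1+21=28; T_8,8=7×0+1=1
r9: T_9,6=8×322+1960=4536; T_9,7=8×28+322=546; T_9,8=8×1+28=36; T_9,9=8×0+1=1
r10: T_10,7=9×546+4536=9450; T_10,8=9×36+546=870; T_10,9=9×1+36=45
Read c(10,7) = 9450, c(10,8) = 870, c(10,9) = 45.

9450, 870, 45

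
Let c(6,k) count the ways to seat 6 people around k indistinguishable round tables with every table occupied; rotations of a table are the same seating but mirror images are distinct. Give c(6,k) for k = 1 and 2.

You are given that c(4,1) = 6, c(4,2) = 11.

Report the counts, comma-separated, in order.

r5: T_5,1=4×6+0=24; T_5,2=4×11+6=50
r6: T_6,1=5×24+0=120; T_6,2=5×50+24=274
Read c(6,1) = 120, c(6,2) = 274.

120, 274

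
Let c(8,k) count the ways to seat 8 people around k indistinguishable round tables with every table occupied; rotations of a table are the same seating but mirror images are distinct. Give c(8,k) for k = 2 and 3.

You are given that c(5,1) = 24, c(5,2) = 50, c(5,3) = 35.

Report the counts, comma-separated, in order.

13068, 13132

[6] T[6,1]:5*24+0=120 · T[6,2]:5*50+24=274 · T[6,3]:5*35+50=225
[7] T[7,1]:6*120+0=720 · T[7,2]:6*274+120=1764 · T[7,3]:6*225+274=1624
[8] T[8,2]:7*1764+720=13068 · T[8,3]:7*1624+1764=13132
Read c(8,2) = 13068, c(8,3) = 13132.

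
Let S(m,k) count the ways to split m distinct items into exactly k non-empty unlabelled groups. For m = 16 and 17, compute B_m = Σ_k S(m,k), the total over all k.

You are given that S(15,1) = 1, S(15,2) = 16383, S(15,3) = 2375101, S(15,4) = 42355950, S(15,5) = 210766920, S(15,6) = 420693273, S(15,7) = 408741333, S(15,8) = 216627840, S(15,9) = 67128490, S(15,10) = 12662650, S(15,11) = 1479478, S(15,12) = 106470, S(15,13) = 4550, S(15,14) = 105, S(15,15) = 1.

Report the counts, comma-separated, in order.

10480142147, 82864869804

r16: T_16,1=1×1+0=1; T_16,2=2×16383+1=32767; T_16,3=3×2375101+16383=7141686; T_16,4=4×42355950+2375101=171798901; T_16,5=5×210766920+42355950=1096190550; T_16,6=6×420693273+210766920=2734926558; T_16,7=7×408741333+420693273=3281882604; T_16,8=8×216627840+408741333=2141764053; T_16,9=9×67128490+216627840=820784250; T_16,10=10×12662650+67128490=193754990; T_16,11=11×1479478+12662650=28936908; T_16,12=12×106470+1479478=2757118; T_16,13=13×4550+106470=165620; T_16,14=14×105+4550=6020; T_16,15=15×1+105=120; T_16,16=16×0+1=1
r17: T_17,1=1×1+0=1; T_17,2=2×32767+1=65535; T_17,3=3×7141686+32767=21457825; T_17,4=4×171798901+7141686=694337290; T_17,5=5×1096190550+171798901=5652751651; T_17,6=6×2734926558+1096190550=17505749898; T_17,7=7×3281882604+2734926558=25708104786; T_17,8=8×2141764053+3281882604=20415995028; T_17,9=9×820784250+2141764053=9528822303; T_17,10=10×193754990+820784250=2758334150; T_17,11=11×28936908+193754990=512060978; T_17,12=12×2757118+28936908=62022324; T_17,13=13×165620+2757118=4910178; T_17,14=14×6020+165620=249900; T_17,15=15×120+6020=7820; T_17,16=16×1+120=136; T_17,17=17×0+1=1
B_16 = ΣS(16,k) = 1+32767+7141686+171798901+1096190550+2734926558+3281882604+2141764053+820784250+193754990+28936908+2757118+165620+6020+120+1 = 10480142147
B_17 = ΣS(17,k) = 1+65535+21457825+694337290+5652751651+17505749898+25708104786+20415995028+9528822303+2758334150+512060978+62022324+4910178+249900+7820+136+1 = 82864869804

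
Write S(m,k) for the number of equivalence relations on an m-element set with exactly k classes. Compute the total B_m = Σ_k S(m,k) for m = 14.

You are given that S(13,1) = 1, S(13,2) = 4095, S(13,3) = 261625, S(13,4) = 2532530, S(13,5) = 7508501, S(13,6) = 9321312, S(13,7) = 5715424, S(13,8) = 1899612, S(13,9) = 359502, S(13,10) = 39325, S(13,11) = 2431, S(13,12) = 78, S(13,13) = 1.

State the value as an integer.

190899322

[14] T[14,1]:1*1+0=1 · T[14,2]:2*4095+1=8191 · T[14,3]:3*261625+4095=788970 · T[14,4]:4*2532530+261625=10391745 · T[14,5]:5*7508501+2532530=40075035 · T[14,6]:6*9321312+7508501=63436373 · T[14,7]:7*5715424+9321312=49329280 · T[14,8]:8*1899612+5715424=20912320 · T[14,9]:9*359502+1899612=5135130 · T[14,10]:10*39325+359502=752752 · T[14,11]:11*2431+39325=66066 · T[14,12]:12*78+2431=3367 · T[14,13]:13*1+78=91 · T[14,14]:14*0+1=1
B_14 = ΣS(14,k) = 1+8191+788970+10391745+40075035+63436373+49329280+20912320+5135130+752752+66066+3367+91+1 = 190899322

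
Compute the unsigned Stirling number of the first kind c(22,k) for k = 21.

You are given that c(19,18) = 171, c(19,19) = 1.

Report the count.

231

r20: T_20,19=19×1+171=190; T_20,20=19×0+1=1
r21: T_21,20=20×1+190=210; T_21,21=20×0+1=1
r22: T_22,21=21×1+210=231
Read c(22,21) = 231.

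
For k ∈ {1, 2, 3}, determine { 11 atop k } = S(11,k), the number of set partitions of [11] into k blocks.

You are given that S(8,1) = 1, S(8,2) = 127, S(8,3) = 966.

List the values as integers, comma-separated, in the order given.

row 9: T[9][1]=1·1+0=1  T[9][2]=2·127+1=255  T[9][3]=3·966+127=3025
row 10: T[10][1]=1·1+0=1  T[10][2]=2·255+1=511  T[10][3]=3·3025+255=9330
row 11: T[11][1]=1·1+0=1  T[11][2]=2·511+1=1023  T[11][3]=3·9330+511=28501
Read S(11,1) = 1, S(11,2) = 1023, S(11,3) = 28501.

1, 1023, 28501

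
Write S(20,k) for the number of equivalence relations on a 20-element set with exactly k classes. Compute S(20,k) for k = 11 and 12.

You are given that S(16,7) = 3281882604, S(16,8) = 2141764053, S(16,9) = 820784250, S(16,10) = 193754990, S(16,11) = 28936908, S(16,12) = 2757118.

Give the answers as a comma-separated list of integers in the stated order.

r17: T_17,8=8×2141764053+3281882604=20415995028; T_17,9=9×820784250+2141764053=9528822303; T_17,10=10×193754990+820784250=2758334150; T_17,11=11×28936908+193754990=512060978; T_17,12=12×2757118+28936908=62022324
r18: T_18,9=9×9528822303+20415995028=106175395755; T_18,10=10×2758334150+9528822303=37112163803; T_18,11=11×512060978+2758334150=8391004908; T_18,12=12×62022324+512060978=1256328866
r19: T_19,10=10×37112163803+106175395755=477297033785; T_19,11=11×8391004908+37112163803=129413217791; T_19,12=12×1256328866+8391004908=23466951300
r20: T_20,11=11×129413217791+477297033785=1900842429486; T_20,12=12×23466951300+129413217791=411016633391
Read S(20,11) = 1900842429486, S(20,12) = 411016633391.

1900842429486, 411016633391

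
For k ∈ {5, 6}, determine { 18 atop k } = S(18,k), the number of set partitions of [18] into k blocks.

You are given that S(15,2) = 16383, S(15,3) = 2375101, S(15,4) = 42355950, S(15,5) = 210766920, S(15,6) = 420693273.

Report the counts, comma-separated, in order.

row 16: T[16][3]=3·2375101+16383=7141686  T[16][4]=4·42355950+2375101=171798901  T[16][5]=5·210766920+42355950=1096190550  T[16][6]=6·420693273+210766920=2734926558
row 17: T[17][4]=4·171798901+7141686=694337290  T[17][5]=5·1096190550+171798901=5652751651  T[17][6]=6·2734926558+1096190550=17505749898
row 18: T[18][5]=5·5652751651+694337290=28958095545  T[18][6]=6·17505749898+5652751651=110687251039
Read S(18,5) = 28958095545, S(18,6) = 110687251039.

28958095545, 110687251039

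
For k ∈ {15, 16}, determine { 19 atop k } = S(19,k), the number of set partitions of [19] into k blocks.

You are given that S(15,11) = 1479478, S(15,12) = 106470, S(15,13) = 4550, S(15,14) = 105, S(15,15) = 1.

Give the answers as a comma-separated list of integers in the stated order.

row 16: T[16][12]=12·106470+1479478=2757118  T[16][13]=13·4550+106470=165620  T[16][14]=14·105+4550=6020  T[16][15]=15·1+105=120  T[16][16]=16·0+1=1
row 17: T[17][13]=13·165620+2757118=4910178  T[17][14]=14·6020+165620=249900  T[17][15]=15·120+6020=7820  T[17][16]=16·1+120=136
row 18: T[18][14]=14·249900+4910178=8408778  T[18][15]=15·7820+249900=367200  T[18][16]=16·136+7820=9996
row 19: T[19][15]=15·367200+8408778=13916778  T[19][16]=16·9996+367200=527136
Read S(19,15) = 13916778, S(19,16) = 527136.

13916778, 527136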